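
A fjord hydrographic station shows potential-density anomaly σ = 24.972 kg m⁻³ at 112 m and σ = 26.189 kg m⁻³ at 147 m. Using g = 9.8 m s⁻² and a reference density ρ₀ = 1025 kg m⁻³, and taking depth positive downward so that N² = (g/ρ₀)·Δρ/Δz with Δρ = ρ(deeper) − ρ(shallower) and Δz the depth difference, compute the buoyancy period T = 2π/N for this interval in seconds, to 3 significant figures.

Δρ = 1026.189 − 1024.972 = 1.217 kg m⁻³ over Δz = 147 − 112 = 35 m.
N² = (9.8/1025) × (1.217/35) = 3.3245 × 10⁻⁴ s⁻².
N = √(3.3245 × 10⁻⁴) = 0.018233 rad s⁻¹, so T = 2π/N = 344.61 s ≈ 345 s.

345 s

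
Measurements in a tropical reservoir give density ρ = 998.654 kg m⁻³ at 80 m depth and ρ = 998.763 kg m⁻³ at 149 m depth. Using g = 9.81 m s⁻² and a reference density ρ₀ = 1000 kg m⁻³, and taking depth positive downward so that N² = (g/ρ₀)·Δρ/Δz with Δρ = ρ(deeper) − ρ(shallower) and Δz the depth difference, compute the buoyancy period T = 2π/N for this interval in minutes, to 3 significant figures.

26.6 min

Δρ = 998.763 − 998.654 = 0.109 kg m⁻³ over Δz = 149 − 80 = 69 m.
N² = (9.81/1000) × (0.109/69) = 1.5497 × 10⁻⁵ s⁻².
N = √(1.5497 × 10⁻⁵) = 3.9366 × 10⁻³ rad s⁻¹, so T = 2π/N = 1.5961 × 10³ s = 26.602 min ≈ 26.6 min.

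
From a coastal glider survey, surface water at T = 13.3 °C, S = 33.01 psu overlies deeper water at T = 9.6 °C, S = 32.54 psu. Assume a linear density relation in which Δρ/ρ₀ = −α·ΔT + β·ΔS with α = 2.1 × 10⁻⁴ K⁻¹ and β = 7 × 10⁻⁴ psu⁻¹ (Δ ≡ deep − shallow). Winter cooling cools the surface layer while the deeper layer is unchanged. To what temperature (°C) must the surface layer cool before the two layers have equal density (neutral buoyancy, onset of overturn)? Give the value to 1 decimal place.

11.2 °C

Neutral buoyancy requires Δρ = 0, i.e. −α(T_deep − T_surf′) + β(S_deep − S_surf) = 0.
T_surf′ = T_deep − (β/α)·ΔS = 9.6 − (7 × 10⁻⁴/2.1 × 10⁻⁴)·(-0.47) = 11.167 °C.
Cooling required: 13.3 − (11.167) = 2.133 °C.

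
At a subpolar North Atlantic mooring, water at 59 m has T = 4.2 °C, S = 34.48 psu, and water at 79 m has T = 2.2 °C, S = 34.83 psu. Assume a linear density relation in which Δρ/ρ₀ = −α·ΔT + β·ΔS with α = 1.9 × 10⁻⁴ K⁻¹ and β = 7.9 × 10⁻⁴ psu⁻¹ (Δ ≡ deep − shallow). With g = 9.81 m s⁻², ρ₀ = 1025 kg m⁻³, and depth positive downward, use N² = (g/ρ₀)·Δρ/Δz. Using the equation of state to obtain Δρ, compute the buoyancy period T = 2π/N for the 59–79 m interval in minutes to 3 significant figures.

5.84 min

ΔT = -2.0 K, ΔS = +0.35 psu (deep − shallow).
Δρ/ρ₀ = −αΔT + βΔS = 3.80 × 10⁻⁴ + 2.765 × 10⁻⁴ = 6.565 × 10⁻⁴, so Δρ ≈ 0.6729 kg m⁻³.
N² = (g/ρ₀)·Δρ/Δz = g·(Δρ/ρ₀)/Δz = 9.81 × 6.565 × 10⁻⁴ / 20 = 3.2201 × 10⁻⁴ s⁻².
N = √(3.2201 × 10⁻⁴) = 0.017945 rad s⁻¹ → T = 2π/N = 350.14 s = 5.8357 min ≈ 5.84 min.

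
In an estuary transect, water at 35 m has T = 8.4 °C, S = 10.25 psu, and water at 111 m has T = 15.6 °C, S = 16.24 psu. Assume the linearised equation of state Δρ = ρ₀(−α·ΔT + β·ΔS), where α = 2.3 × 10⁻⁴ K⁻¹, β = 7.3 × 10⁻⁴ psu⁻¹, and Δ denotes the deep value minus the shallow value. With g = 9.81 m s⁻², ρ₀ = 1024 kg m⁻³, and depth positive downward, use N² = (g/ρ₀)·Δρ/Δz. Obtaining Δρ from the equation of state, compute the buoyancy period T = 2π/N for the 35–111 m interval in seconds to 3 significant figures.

336 s

ΔT = +7.2 K, ΔS = +5.99 psu (deep − shallow).
Δρ/ρ₀ = −αΔT + βΔS = -1.656 × 10⁻³ + 4.3727 × 10⁻³ = 2.7167 × 10⁻³, so Δρ ≈ 2.782 kg m⁻³.
N² = (g/ρ₀)·Δρ/Δz = g·(Δρ/ρ₀)/Δz = 9.81 × 2.7167 × 10⁻³ / 76 = 3.5067 × 10⁻⁴ s⁻².
N = √(3.5067 × 10⁻⁴) = 0.018726 rad s⁻¹ → T = 2π/N = 335.53 s ≈ 336 s.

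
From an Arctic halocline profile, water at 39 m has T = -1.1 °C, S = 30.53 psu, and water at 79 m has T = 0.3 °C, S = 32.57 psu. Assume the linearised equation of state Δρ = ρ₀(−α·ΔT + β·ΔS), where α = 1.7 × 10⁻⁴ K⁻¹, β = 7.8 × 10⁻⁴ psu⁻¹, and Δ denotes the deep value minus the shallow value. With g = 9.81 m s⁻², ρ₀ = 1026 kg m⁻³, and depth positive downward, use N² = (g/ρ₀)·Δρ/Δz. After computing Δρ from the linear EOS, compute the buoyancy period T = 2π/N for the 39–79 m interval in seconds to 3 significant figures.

ΔT = +1.4 K, ΔS = +2.04 psu (deep − shallow).
Δρ/ρ₀ = −αΔT + βΔS = -2.38 × 10⁻⁴ + 1.5912 × 10⁻³ = 1.3532 × 10⁻³, so Δρ ≈ 1.388 kg m⁻³.
N² = (g/ρ₀)·Δρ/Δz = g·(Δρ/ρ₀)/Δz = 9.81 × 1.3532 × 10⁻³ / 40 = 3.3187 × 10⁻⁴ s⁻².
N = √(3.3187 × 10⁻⁴) = 0.018217 rad s⁻¹ → T = 2π/N = 344.91 s ≈ 345 s.

345 s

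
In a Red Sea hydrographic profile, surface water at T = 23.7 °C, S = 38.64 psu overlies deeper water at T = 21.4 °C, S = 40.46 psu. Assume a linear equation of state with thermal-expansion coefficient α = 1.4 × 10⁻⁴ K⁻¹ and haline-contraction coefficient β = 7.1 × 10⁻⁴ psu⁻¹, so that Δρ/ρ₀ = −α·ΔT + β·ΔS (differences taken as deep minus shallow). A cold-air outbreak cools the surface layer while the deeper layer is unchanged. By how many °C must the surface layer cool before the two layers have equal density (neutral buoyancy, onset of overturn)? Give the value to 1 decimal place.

11.5 °C

Neutral buoyancy requires Δρ = 0, i.e. −α(T_deep − T_surf′) + β(S_deep − S_surf) = 0.
T_surf′ = T_deep − (β/α)·ΔS = 21.4 − (7.1 × 10⁻⁴/1.4 × 10⁻⁴)·(+1.82) = 12.170 °C.
Cooling required: 23.7 − (12.170) = 11.530 °C.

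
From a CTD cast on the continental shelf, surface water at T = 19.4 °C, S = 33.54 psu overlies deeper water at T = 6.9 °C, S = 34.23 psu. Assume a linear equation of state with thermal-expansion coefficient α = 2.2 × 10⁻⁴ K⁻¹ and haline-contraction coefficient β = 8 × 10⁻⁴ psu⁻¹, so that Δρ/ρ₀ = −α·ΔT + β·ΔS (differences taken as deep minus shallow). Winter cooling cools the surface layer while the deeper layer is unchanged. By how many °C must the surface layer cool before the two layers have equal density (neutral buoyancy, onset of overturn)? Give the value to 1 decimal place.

15.0 °C

Neutral buoyancy requires Δρ = 0, i.e. −α(T_deep − T_surf′) + β(S_deep − S_surf) = 0.
T_surf′ = T_deep − (β/α)·ΔS = 6.9 − (8 × 10⁻⁴/2.2 × 10⁻⁴)·(+0.69) = 4.391 °C.
Cooling required: 19.4 − (4.391) = 15.009 °C.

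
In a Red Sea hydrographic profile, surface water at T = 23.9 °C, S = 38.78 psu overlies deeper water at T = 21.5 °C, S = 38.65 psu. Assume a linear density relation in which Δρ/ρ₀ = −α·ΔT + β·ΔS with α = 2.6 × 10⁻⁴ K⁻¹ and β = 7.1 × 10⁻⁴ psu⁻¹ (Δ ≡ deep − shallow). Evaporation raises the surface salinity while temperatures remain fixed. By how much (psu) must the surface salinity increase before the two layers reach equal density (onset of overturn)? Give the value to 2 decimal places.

0.75 psu

Neutral buoyancy requires −α(T_deep − T_surf) + β(S_deep − S_surf′) = 0.
S_surf′ = S_deep − (α/β)·ΔT = 38.65 − (2.6 × 10⁻⁴/7.1 × 10⁻⁴)·(-2.4) = 39.5289 psu.
Increase required: 39.5289 − 38.78 = 0.7489 psu.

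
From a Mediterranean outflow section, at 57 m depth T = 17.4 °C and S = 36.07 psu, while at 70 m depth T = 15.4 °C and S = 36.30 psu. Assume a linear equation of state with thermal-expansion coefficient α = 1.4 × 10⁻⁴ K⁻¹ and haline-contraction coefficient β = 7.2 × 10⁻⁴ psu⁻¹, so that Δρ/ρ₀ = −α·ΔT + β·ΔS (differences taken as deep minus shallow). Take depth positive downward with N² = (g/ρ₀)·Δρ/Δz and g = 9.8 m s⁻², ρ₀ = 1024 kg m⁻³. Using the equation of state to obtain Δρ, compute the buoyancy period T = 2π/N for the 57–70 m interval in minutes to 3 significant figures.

5.71 min

ΔT = -2.0 K, ΔS = +0.23 psu (deep − shallow).
Δρ/ρ₀ = −αΔT + βΔS = 2.80 × 10⁻⁴ + 1.656 × 10⁻⁴ = 4.456 × 10⁻⁴, so Δρ ≈ 0.4563 kg m⁻³.
N² = (g/ρ₀)·Δρ/Δz = g·(Δρ/ρ₀)/Δz = 9.8 × 4.456 × 10⁻⁴ / 13 = 3.3591 × 10⁻⁴ s⁻².
N = √(3.3591 × 10⁻⁴) = 0.018328 rad s⁻¹ → T = 2π/N = 342.82 s = 5.7137 min ≈ 5.71 min.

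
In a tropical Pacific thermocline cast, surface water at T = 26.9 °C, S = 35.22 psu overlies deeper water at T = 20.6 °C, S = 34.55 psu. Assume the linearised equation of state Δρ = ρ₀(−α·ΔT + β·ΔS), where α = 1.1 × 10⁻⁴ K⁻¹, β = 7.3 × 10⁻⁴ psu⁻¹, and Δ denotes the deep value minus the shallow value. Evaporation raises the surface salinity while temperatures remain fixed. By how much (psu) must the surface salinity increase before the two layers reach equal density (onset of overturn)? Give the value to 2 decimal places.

0.28 psu

Neutral buoyancy requires −α(T_deep − T_surf) + β(S_deep − S_surf′) = 0.
S_surf′ = S_deep − (α/β)·ΔT = 34.55 − (1.1 × 10⁻⁴/7.3 × 10⁻⁴)·(-6.3) = 35.4993 psu.
Increase required: 35.4993 − 35.22 = 0.2793 psu.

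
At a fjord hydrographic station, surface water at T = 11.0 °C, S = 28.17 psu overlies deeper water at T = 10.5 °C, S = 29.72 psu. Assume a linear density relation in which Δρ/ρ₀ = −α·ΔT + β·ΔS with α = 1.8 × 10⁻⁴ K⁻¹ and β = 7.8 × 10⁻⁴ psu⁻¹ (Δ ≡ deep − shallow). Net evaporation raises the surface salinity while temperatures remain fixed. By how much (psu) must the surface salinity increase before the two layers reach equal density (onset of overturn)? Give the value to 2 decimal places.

Neutral buoyancy requires −α(T_deep − T_surf) + β(S_deep − S_surf′) = 0.
S_surf′ = S_deep − (α/β)·ΔT = 29.72 − (1.8 × 10⁻⁴/7.8 × 10⁻⁴)·(-0.5) = 29.8354 psu.
Increase required: 29.8354 − 28.17 = 1.6654 psu.

1.67 psu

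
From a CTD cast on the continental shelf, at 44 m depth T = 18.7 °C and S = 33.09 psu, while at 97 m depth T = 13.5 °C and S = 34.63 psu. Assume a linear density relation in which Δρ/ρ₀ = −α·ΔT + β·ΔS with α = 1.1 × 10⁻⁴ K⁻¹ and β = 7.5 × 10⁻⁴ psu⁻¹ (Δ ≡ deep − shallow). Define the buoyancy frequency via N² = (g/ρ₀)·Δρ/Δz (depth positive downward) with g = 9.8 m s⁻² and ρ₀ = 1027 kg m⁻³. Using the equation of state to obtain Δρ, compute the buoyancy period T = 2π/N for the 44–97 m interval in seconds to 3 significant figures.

352 s

ΔT = -5.2 K, ΔS = +1.54 psu (deep − shallow).
Δρ/ρ₀ = −αΔT + βΔS = 5.72 × 10⁻⁴ + 1.155 × 10⁻³ = 1.727 × 10⁻³, so Δρ ≈ 1.774 kg m⁻³.
N² = (g/ρ₀)·Δρ/Δz = g·(Δρ/ρ₀)/Δz = 9.8 × 1.727 × 10⁻³ / 53 = 3.1933 × 10⁻⁴ s⁻².
N = √(3.1933 × 10⁻⁴) = 0.017870 rad s⁻¹ → T = 2π/N = 351.61 s ≈ 352 s.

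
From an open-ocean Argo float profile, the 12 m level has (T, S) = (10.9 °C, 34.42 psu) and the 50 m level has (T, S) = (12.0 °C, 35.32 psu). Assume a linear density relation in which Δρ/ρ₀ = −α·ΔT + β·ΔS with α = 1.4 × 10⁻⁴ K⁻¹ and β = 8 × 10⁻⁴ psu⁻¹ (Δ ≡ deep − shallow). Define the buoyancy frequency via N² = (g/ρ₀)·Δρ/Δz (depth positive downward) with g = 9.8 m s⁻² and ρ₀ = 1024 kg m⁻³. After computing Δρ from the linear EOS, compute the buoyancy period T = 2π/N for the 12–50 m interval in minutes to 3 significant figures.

ΔT = +1.1 K, ΔS = +0.90 psu (deep − shallow).
Δρ/ρ₀ = −αΔT + βΔS = -1.54 × 10⁻⁴ + 7.20 × 10⁻⁴ = 5.66 × 10⁻⁴, so Δρ ≈ 0.5796 kg m⁻³.
N² = (g/ρ₀)·Δρ/Δz = g·(Δρ/ρ₀)/Δz = 9.8 × 5.66 × 10⁻⁴ / 38 = 1.4597 × 10⁻⁴ s⁻².
N = √(1.4597 × 10⁻⁴) = 0.012082 rad s⁻¹ → T = 2π/N = 520.05 s = 8.6675 min ≈ 8.67 min.

8.67 min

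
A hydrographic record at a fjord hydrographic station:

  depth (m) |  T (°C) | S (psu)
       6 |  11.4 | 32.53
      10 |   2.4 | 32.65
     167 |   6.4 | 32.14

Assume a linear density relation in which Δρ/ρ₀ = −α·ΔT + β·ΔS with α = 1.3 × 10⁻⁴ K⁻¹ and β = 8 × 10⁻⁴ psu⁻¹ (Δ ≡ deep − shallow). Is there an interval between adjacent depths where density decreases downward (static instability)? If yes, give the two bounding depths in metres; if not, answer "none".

10–167 m

Evaluate Δρ/ρ₀ = −αΔT + βΔS across each adjacent pair:
  6–10 m: −αΔT+βΔS = −(1.3 × 10⁻⁴)(-9.0)+(8 × 10⁻⁴)(+0.12) = 1.3 × 10⁻³ → stable
  10–167 m: −αΔT+βΔS = −(1.3 × 10⁻⁴)(+4.0)+(8 × 10⁻⁴)(-0.51) = -9.3 × 10⁻⁴ → UNSTABLE
The 10–167 m interval has Δρ < 0: lighter water underlies denser water.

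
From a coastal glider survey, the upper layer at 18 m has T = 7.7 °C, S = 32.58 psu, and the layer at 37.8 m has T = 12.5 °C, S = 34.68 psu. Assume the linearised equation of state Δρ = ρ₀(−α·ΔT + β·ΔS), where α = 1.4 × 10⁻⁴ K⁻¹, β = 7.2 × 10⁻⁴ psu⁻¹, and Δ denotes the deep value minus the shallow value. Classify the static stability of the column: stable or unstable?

stable

ΔT = 12.5 − 7.7 = +4.8 K and ΔS = 34.68 − 32.58 = +2.10 psu (deep − shallow).
−αΔT = -6.72 × 10⁻⁴; βΔS = 1.512 × 10⁻³; sum Δρ/ρ₀ = 8.40 × 10⁻⁴.
Δρ/ρ₀ > 0, so Δρ > 0: deeper water is denser → statically stable.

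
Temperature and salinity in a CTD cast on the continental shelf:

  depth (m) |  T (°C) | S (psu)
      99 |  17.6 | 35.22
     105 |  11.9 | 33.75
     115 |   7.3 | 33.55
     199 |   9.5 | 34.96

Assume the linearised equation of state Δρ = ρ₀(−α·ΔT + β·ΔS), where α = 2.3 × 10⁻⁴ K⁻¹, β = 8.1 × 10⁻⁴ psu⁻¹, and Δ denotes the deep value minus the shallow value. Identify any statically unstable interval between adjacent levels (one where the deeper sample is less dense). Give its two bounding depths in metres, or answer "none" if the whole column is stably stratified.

none

Evaluate Δρ/ρ₀ = −αΔT + βΔS across each adjacent pair:
  99–105 m: −αΔT+βΔS = −(2.3 × 10⁻⁴)(-5.7)+(8.1 × 10⁻⁴)(-1.47) = 1.2 × 10⁻⁴ → stable
  105–115 m: −αΔT+βΔS = −(2.3 × 10⁻⁴)(-4.6)+(8.1 × 10⁻⁴)(-0.20) = 9.0 × 10⁻⁴ → stable
  115–199 m: −αΔT+βΔS = −(2.3 × 10⁻⁴)(+2.2)+(8.1 × 10⁻⁴)(+1.41) = 6.4 × 10⁻⁴ → stable
Every interval has Δρ > 0: the column is stably stratified throughout.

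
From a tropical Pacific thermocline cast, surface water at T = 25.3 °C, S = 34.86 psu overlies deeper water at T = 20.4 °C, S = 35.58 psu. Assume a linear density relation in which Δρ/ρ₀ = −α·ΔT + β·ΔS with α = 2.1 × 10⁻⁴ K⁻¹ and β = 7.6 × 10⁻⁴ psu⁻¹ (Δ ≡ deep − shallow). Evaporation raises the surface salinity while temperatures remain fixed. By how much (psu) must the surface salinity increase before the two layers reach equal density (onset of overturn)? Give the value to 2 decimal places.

Neutral buoyancy requires −α(T_deep − T_surf) + β(S_deep − S_surf′) = 0.
S_surf′ = S_deep − (α/β)·ΔT = 35.58 − (2.1 × 10⁻⁴/7.6 × 10⁻⁴)·(-4.9) = 36.9339 psu.
Increase required: 36.9339 − 34.86 = 2.0739 psu.

2.07 psu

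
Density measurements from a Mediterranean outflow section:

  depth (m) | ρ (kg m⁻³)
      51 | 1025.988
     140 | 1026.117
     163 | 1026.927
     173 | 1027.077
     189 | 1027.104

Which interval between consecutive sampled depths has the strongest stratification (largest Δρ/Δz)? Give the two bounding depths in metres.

140–163 m

Compute the density gradient over each adjacent pair:
  51–140 m: Δρ/Δz = 0.129/89 = 1.4 × 10⁻³ kg m⁻⁴
  140–163 m: Δρ/Δz = 0.810/23 = 0.035 kg m⁻⁴
  163–173 m: Δρ/Δz = 0.150/10 = 0.015 kg m⁻⁴
  173–189 m: Δρ/Δz = 0.027/16 = 1.7 × 10⁻³ kg m⁻⁴
The largest gradient is in the 140–163 m interval — the pycnocline.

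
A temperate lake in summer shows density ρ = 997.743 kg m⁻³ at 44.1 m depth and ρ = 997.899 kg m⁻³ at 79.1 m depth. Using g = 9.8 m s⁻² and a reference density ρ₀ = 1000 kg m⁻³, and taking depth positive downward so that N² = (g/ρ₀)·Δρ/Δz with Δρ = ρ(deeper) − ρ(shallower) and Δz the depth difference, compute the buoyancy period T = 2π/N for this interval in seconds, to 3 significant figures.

951 s

Δρ = 997.899 − 997.743 = 0.156 kg m⁻³ over Δz = 79.1 − 44.1 = 35 m.
N² = (9.8/1000) × (0.156/35) = 4.3680 × 10⁻⁵ s⁻².
N = √(4.3680 × 10⁻⁵) = 6.6091 × 10⁻³ rad s⁻¹, so T = 2π/N = 950.69 s ≈ 951 s.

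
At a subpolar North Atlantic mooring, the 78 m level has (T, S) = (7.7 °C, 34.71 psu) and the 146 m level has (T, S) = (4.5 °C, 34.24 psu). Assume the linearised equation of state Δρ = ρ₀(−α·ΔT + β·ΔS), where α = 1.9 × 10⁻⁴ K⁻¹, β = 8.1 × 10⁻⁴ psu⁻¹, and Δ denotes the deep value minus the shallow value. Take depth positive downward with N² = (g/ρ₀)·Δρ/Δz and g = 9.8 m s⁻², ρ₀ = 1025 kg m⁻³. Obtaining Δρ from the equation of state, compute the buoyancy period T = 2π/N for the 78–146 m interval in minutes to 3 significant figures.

ΔT = -3.2 K, ΔS = -0.47 psu (deep − shallow).
Δρ/ρ₀ = −αΔT + βΔS = 6.08 × 10⁻⁴ − 3.807 × 10⁻⁴ = 2.273 × 10⁻⁴, so Δρ ≈ 0.2330 kg m⁻³.
N² = (g/ρ₀)·Δρ/Δz = g·(Δρ/ρ₀)/Δz = 9.8 × 2.273 × 10⁻⁴ / 68 = 3.2758 × 10⁻⁵ s⁻².
N = √(3.2758 × 10⁻⁵) = 5.7235 × 10⁻³ rad s⁻¹ → T = 2π/N = 1.0978 × 10³ s = 18.297 min ≈ 18.3 min.

18.3 min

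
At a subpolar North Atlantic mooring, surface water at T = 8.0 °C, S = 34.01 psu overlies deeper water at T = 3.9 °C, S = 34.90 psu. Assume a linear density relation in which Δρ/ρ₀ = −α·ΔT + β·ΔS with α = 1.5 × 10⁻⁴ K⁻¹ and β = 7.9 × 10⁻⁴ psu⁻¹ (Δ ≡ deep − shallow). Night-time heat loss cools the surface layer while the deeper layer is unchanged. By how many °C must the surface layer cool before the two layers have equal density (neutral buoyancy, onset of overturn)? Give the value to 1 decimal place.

8.8 °C

Neutral buoyancy requires Δρ = 0, i.e. −α(T_deep − T_surf′) + β(S_deep − S_surf) = 0.
T_surf′ = T_deep − (β/α)·ΔS = 3.9 − (7.9 × 10⁻⁴/1.5 × 10⁻⁴)·(+0.89) = -0.787 °C.
Cooling required: 8.0 − (-0.787) = 8.787 °C.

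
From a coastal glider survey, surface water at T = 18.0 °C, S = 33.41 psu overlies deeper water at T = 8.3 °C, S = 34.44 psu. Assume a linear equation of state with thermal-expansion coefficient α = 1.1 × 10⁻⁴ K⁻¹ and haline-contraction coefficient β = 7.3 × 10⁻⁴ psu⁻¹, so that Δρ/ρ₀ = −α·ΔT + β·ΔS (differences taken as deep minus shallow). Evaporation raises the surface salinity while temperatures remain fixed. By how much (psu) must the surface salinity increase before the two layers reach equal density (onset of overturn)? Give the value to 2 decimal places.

Neutral buoyancy requires −α(T_deep − T_surf) + β(S_deep − S_surf′) = 0.
S_surf′ = S_deep − (α/β)·ΔT = 34.44 − (1.1 × 10⁻⁴/7.3 × 10⁻⁴)·(-9.7) = 35.9016 psu.
Increase required: 35.9016 − 33.41 = 2.4916 psu.

2.49 psu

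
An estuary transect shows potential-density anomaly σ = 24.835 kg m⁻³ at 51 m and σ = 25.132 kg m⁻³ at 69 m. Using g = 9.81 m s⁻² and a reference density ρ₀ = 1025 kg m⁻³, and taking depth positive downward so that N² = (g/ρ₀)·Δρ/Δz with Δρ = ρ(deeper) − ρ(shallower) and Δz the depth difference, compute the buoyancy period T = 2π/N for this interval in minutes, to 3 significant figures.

Δρ = 1025.132 − 1024.835 = 0.297 kg m⁻³ over Δz = 69 − 51 = 18 m.
N² = (9.81/1025) × (0.297/18) = 1.5792 × 10⁻⁴ s⁻².
N = √(1.5792 × 10⁻⁴) = 0.012567 rad s⁻¹, so T = 2π/N = 499.97 s = 8.3328 min ≈ 8.33 min.
A positive N² confirms static stability across the interval.

8.33 min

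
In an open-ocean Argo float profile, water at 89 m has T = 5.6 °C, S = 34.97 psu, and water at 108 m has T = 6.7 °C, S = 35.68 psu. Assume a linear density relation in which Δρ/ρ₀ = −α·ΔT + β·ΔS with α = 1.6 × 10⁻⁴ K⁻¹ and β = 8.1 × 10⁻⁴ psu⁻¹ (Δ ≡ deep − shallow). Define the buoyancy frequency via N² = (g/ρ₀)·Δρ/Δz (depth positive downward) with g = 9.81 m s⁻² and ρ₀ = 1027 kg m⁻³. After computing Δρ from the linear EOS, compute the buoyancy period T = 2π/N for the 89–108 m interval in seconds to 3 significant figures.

438 s

ΔT = +1.1 K, ΔS = +0.71 psu (deep − shallow).
Δρ/ρ₀ = −αΔT + βΔS = -1.76 × 10⁻⁴ + 5.751 × 10⁻⁴ = 3.991 × 10⁻⁴, so Δρ ≈ 0.4099 kg m⁻³.
N² = (g/ρ₀)·Δρ/Δz = g·(Δρ/ρ₀)/Δz = 9.81 × 3.991 × 10⁻⁴ / 19 = 2.0606 × 10⁻⁴ s⁻².
N = √(2.0606 × 10⁻⁴) = 0.014355 rad s⁻¹ → T = 2π/N = 437.70 s ≈ 438 s.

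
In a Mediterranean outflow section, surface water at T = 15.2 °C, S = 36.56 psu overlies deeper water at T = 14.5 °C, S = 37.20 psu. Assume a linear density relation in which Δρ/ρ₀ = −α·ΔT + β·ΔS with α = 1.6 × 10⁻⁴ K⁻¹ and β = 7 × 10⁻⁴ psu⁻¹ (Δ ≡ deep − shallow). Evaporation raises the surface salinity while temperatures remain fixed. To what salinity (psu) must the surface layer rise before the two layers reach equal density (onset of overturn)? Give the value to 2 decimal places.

37.36 psu

Neutral buoyancy requires −α(T_deep − T_surf) + β(S_deep − S_surf′) = 0.
S_surf′ = S_deep − (α/β)·ΔT = 37.20 − (1.6 × 10⁻⁴/7 × 10⁻⁴)·(-0.7) = 37.3600 psu.
Increase required: 37.3600 − 36.56 = 0.8000 psu.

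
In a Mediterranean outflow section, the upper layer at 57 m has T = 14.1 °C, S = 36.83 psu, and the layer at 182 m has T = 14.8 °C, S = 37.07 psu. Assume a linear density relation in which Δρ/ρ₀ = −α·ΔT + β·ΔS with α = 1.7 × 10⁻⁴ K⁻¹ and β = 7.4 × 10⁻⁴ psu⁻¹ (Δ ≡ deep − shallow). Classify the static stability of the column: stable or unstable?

stable

ΔT = 14.8 − 14.1 = +0.7 K and ΔS = 37.07 − 36.83 = +0.24 psu (deep − shallow).
−αΔT = -1.19 × 10⁻⁴; βΔS = 1.776 × 10⁻⁴; sum Δρ/ρ₀ = 5.86 × 10⁻⁵.
Δρ/ρ₀ > 0, so Δρ > 0: deeper water is denser → statically stable.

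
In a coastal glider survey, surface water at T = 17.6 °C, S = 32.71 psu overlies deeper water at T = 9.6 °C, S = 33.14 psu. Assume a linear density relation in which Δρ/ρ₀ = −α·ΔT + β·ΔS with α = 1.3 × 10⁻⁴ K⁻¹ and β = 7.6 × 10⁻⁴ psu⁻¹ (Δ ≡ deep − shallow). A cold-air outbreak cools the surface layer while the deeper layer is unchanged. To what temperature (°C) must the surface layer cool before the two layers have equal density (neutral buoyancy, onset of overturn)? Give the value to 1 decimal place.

Neutral buoyancy requires Δρ = 0, i.e. −α(T_deep − T_surf′) + β(S_deep − S_surf) = 0.
T_surf′ = T_deep − (β/α)·ΔS = 9.6 − (7.6 × 10⁻⁴/1.3 × 10⁻⁴)·(+0.43) = 7.086 °C.
Cooling required: 17.6 − (7.086) = 10.514 °C.

7.1 °C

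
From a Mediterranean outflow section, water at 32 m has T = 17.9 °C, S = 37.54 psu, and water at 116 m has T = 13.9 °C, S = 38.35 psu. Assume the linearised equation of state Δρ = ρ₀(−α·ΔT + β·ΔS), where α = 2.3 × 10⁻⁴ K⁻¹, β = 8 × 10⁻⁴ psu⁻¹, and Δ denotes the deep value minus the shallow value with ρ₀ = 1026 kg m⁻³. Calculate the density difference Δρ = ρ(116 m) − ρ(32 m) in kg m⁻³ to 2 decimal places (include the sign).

ΔT = -4.0 K, ΔS = +0.81 psu (deep − shallow).
Δρ/ρ₀ = −(2.3 × 10⁻⁴)(-4.0) + (8 × 10⁻⁴)(+0.81) = 1.568 × 10⁻³.
Δρ = 1026 × (1.568 × 10⁻³) = +1.61 kg m⁻³.
Positive Δρ: denser below, stable.

+1.61 kg m⁻³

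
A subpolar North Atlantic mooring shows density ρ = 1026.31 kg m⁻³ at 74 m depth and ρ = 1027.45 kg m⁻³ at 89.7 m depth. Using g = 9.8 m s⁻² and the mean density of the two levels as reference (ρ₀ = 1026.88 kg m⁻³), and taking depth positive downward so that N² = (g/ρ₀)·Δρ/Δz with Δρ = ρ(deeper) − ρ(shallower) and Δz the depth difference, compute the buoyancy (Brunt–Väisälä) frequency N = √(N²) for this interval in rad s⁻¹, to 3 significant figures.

Δρ = 1027.45 − 1026.31 = 1.14 kg m⁻³ over Δz = 89.7 − 74 = 15.7 m.
N² = (9.8/1026.88) × (1.14/15.7) = 6.9297 × 10⁻⁴ s⁻².
N = √(6.9297 × 10⁻⁴) = 0.026324 rad s⁻¹ ≈ 0.0263 rad s⁻¹.
Since Δρ > 0 the layer is stably stratified.

0.0263 rad s⁻¹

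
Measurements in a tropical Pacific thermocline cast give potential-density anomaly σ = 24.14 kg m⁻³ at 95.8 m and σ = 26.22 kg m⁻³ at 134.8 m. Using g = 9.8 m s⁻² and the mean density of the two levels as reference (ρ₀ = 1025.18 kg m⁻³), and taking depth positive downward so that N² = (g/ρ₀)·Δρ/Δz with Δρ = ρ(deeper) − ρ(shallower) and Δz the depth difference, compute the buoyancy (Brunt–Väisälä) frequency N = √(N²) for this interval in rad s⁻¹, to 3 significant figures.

Δρ = 1026.22 − 1024.14 = 2.08 kg m⁻³ over Δz = 134.8 − 95.8 = 39 m.
N² = (9.8/1025.18) × (2.08/39) = 5.0983 × 10⁻⁴ s⁻².
N = √(5.0983 × 10⁻⁴) = 0.022579 rad s⁻¹ ≈ 0.0226 rad s⁻¹.
Since Δρ > 0 the layer is stably stratified.

0.0226 rad s⁻¹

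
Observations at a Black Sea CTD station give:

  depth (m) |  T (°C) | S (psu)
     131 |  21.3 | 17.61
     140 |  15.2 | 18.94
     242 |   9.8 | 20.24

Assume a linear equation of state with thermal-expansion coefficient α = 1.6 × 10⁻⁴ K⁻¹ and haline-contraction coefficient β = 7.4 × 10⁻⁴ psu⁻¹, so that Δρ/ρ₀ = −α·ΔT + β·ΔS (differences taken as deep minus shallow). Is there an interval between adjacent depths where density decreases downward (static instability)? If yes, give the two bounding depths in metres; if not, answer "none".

Evaluate Δρ/ρ₀ = −αΔT + βΔS across each adjacent pair:
  131–140 m: −αΔT+βΔS = −(1.6 × 10⁻⁴)(-6.1)+(7.4 × 10⁻⁴)(+1.33) = 2.0 × 10⁻³ → stable
  140–242 m: −αΔT+βΔS = −(1.6 × 10⁻⁴)(-5.4)+(7.4 × 10⁻⁴)(+1.30) = 1.8 × 10⁻³ → stable
Every interval has Δρ > 0: the column is stably stratified throughout.

none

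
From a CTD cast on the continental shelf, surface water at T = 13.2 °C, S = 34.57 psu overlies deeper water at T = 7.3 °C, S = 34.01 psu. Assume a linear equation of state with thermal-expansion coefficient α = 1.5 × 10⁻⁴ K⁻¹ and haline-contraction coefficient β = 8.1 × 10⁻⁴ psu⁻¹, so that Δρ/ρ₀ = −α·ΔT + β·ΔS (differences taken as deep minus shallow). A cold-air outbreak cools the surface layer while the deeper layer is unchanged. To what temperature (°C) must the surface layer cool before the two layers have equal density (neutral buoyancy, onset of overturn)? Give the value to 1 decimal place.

10.3 °C

Neutral buoyancy requires Δρ = 0, i.e. −α(T_deep − T_surf′) + β(S_deep − S_surf) = 0.
T_surf′ = T_deep − (β/α)·ΔS = 7.3 − (8.1 × 10⁻⁴/1.5 × 10⁻⁴)·(-0.56) = 10.324 °C.
Cooling required: 13.2 − (10.324) = 2.876 °C.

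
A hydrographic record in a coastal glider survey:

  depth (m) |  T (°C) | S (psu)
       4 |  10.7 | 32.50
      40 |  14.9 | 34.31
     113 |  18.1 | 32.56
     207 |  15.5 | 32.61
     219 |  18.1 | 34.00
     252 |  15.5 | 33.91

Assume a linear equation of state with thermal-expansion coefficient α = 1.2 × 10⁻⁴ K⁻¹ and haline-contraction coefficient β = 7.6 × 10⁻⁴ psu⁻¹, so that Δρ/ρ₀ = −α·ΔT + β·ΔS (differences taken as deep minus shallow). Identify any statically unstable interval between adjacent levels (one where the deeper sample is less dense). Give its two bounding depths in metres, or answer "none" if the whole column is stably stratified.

Evaluate Δρ/ρ₀ = −αΔT + βΔS across each adjacent pair:
  4–40 m: −αΔT+βΔS = −(1.2 × 10⁻⁴)(+4.2)+(7.6 × 10⁻⁴)(+1.81) = 8.7 × 10⁻⁴ → stable
  40–113 m: −αΔT+βΔS = −(1.2 × 10⁻⁴)(+3.2)+(7.6 × 10⁻⁴)(-1.75) = -1.7 × 10⁻³ → UNSTABLE
  113–207 m: −αΔT+βΔS = −(1.2 × 10⁻⁴)(-2.6)+(7.6 × 10⁻⁴)(+0.05) = 3.5 × 10⁻⁴ → stable
  207–219 m: −αΔT+βΔS = −(1.2 × 10⁻⁴)(+2.6)+(7.6 × 10⁻⁴)(+1.39) = 7.4 × 10⁻⁴ → stable
  219–252 m: −αΔT+βΔS = −(1.2 × 10⁻⁴)(-2.6)+(7.6 × 10⁻⁴)(-0.09) = 2.4 × 10⁻⁴ → stable
The 40–113 m interval has Δρ < 0: lighter water underlies denser water.

40–113 m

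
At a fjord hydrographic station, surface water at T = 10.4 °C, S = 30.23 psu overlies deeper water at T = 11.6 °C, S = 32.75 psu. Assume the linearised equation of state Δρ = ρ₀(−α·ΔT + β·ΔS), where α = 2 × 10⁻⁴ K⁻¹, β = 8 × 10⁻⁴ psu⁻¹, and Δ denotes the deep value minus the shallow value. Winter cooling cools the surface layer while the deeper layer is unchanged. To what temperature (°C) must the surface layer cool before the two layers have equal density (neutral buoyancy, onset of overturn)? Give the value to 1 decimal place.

Neutral buoyancy requires Δρ = 0, i.e. −α(T_deep − T_surf′) + β(S_deep − S_surf) = 0.
T_surf′ = T_deep − (β/α)·ΔS = 11.6 − (8 × 10⁻⁴/2 × 10⁻⁴)·(+2.52) = 1.520 °C.
Cooling required: 10.4 − (1.520) = 8.880 °C.

1.5 °C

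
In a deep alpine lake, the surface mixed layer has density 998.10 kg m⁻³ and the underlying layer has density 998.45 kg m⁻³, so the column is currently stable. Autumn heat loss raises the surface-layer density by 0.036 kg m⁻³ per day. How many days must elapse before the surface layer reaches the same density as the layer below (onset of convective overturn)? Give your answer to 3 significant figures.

9.72 days

Density deficit of the surface layer: 998.45 − 998.10 = 0.35 kg m⁻³.
Required change = 0.35 / 0.036 = 9.72 days.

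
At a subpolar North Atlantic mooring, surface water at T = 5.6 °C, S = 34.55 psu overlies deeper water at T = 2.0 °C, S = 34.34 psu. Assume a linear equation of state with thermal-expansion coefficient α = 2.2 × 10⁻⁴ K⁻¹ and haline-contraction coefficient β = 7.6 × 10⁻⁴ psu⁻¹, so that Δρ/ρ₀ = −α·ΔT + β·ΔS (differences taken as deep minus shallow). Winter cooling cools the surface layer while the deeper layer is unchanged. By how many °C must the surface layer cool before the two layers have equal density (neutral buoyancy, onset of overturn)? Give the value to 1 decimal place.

2.9 °C

Neutral buoyancy requires Δρ = 0, i.e. −α(T_deep − T_surf′) + β(S_deep − S_surf) = 0.
T_surf′ = T_deep − (β/α)·ΔS = 2.0 − (7.6 × 10⁻⁴/2.2 × 10⁻⁴)·(-0.21) = 2.725 °C.
Cooling required: 5.6 − (2.725) = 2.875 °C.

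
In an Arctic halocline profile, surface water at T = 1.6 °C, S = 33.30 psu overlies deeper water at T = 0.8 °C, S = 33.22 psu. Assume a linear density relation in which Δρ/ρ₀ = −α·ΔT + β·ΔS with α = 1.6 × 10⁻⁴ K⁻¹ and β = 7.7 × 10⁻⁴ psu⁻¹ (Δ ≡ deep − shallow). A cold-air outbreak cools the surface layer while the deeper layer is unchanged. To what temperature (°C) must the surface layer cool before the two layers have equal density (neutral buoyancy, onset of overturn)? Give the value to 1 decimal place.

Neutral buoyancy requires Δρ = 0, i.e. −α(T_deep − T_surf′) + β(S_deep − S_surf) = 0.
T_surf′ = T_deep − (β/α)·ΔS = 0.8 − (7.7 × 10⁻⁴/1.6 × 10⁻⁴)·(-0.08) = 1.185 °C.
Cooling required: 1.6 − (1.185) = 0.415 °C.

1.2 °C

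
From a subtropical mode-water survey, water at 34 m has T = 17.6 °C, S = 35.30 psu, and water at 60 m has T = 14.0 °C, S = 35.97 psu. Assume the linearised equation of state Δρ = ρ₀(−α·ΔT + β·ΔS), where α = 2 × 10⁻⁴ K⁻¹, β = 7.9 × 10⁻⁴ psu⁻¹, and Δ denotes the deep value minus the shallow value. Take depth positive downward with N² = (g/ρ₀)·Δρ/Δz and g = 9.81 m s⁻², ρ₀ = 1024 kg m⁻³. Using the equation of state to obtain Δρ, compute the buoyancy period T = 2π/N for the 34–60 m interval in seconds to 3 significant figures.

ΔT = -3.6 K, ΔS = +0.67 psu (deep − shallow).
Δρ/ρ₀ = −αΔT + βΔS = 7.20 × 10⁻⁴ + 5.293 × 10⁻⁴ = 1.2493 × 10⁻³, so Δρ ≈ 1.279 kg m⁻³.
N² = (g/ρ₀)·Δρ/Δz = g·(Δρ/ρ₀)/Δz = 9.81 × 1.2493 × 10⁻³ / 26 = 4.7137 × 10⁻⁴ s⁻².
N = √(4.7137 × 10⁻⁴) = 0.021711 rad s⁻¹ → T = 2π/N = 289.40 s ≈ 289 s.

289 s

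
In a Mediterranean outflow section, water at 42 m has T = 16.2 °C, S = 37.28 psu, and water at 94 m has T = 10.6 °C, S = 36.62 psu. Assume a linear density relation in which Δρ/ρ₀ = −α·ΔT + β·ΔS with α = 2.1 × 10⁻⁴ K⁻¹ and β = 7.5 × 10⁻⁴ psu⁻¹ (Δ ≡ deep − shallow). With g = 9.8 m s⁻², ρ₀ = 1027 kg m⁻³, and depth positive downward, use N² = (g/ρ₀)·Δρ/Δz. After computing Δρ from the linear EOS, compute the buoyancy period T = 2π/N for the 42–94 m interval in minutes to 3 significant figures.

ΔT = -5.6 K, ΔS = -0.66 psu (deep − shallow).
Δρ/ρ₀ = −αΔT + βΔS = 1.176 × 10⁻³ − 4.95 × 10⁻⁴ = 6.81 × 10⁻⁴, so Δρ ≈ 0.6994 kg m⁻³.
N² = (g/ρ₀)·Δρ/Δz = g·(Δρ/ρ₀)/Δz = 9.8 × 6.81 × 10⁻⁴ / 52 = 1.2834 × 10⁻⁴ s⁻².
N = √(1.2834 × 10⁻⁴) = 0.011329 rad s⁻¹ → T = 2π/N = 554.61 s = 9.2435 min ≈ 9.24 min.

9.24 min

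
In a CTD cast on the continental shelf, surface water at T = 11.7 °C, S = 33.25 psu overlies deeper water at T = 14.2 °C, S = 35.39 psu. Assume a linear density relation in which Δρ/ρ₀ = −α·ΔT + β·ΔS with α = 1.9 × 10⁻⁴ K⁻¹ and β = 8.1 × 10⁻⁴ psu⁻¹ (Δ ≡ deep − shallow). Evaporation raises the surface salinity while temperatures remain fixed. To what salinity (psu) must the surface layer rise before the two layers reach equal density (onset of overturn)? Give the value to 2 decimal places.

34.80 psu

Neutral buoyancy requires −α(T_deep − T_surf) + β(S_deep − S_surf′) = 0.
S_surf′ = S_deep − (α/β)·ΔT = 35.39 − (1.9 × 10⁻⁴/8.1 × 10⁻⁴)·(+2.5) = 34.8036 psu.
Increase required: 34.8036 − 33.25 = 1.5536 psu.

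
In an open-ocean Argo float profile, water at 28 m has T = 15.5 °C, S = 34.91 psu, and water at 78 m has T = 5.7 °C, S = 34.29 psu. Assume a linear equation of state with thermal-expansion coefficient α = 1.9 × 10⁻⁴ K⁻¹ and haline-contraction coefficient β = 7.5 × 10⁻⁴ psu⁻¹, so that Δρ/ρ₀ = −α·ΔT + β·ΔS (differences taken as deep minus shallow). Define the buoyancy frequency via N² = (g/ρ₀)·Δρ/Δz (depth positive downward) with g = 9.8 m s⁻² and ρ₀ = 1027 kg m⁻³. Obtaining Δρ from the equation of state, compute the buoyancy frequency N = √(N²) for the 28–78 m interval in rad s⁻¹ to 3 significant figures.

ΔT = -9.8 K, ΔS = -0.62 psu (deep − shallow).
Δρ/ρ₀ = −αΔT + βΔS = 1.862 × 10⁻³ − 4.65 × 10⁻⁴ = 1.397 × 10⁻³, so Δρ ≈ 1.435 kg m⁻³.
N² = (g/ρ₀)·Δρ/Δz = g·(Δρ/ρ₀)/Δz = 9.8 × 1.397 × 10⁻³ / 50 = 2.7381 × 10⁻⁴ s⁻².
N = √(2.7381 × 10⁻⁴) = 0.016547 rad s⁻¹ ≈ 0.0165 rad s⁻¹.

0.0165 rad s⁻¹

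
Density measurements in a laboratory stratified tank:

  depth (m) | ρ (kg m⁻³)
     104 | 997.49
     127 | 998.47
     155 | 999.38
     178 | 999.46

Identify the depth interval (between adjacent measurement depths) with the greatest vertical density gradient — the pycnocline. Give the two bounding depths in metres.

Compute the density gradient over each adjacent pair:
  104–127 m: Δρ/Δz = 0.98/23 = 0.043 kg m⁻⁴
  127–155 m: Δρ/Δz = 0.91/28 = 0.033 kg m⁻⁴
  155–178 m: Δρ/Δz = 0.08/23 = 3.5 × 10⁻³ kg m⁻⁴
The largest gradient is in the 104–127 m interval — the pycnocline.

104–127 m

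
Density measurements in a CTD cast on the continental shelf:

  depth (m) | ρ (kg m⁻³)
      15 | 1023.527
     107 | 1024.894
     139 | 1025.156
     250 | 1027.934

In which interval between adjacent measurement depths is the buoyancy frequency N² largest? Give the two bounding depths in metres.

Compute the density gradient over each adjacent pair:
  15–107 m: Δρ/Δz = 1.367/92 = 0.015 kg m⁻⁴
  107–139 m: Δρ/Δz = 0.262/32 = 8.2 × 10⁻³ kg m⁻⁴
  139–250 m: Δρ/Δz = 2.778/111 = 0.025 kg m⁻⁴
The largest gradient is in the 139–250 m interval — the pycnocline.

139–250 m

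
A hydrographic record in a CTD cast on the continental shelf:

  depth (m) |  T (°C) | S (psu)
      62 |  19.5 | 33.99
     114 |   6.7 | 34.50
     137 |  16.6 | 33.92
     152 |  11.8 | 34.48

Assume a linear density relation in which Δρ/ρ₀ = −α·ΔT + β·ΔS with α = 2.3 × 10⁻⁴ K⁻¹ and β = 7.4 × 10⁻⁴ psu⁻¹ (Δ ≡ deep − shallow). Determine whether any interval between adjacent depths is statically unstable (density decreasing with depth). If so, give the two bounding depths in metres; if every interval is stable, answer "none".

114–137 m

Evaluate Δρ/ρ₀ = −αΔT + βΔS across each adjacent pair:
  62–114 m: −αΔT+βΔS = −(2.3 × 10⁻⁴)(-12.8)+(7.4 × 10⁻⁴)(+0.51) = 3.3 × 10⁻³ → stable
  114–137 m: −αΔT+βΔS = −(2.3 × 10⁻⁴)(+9.9)+(7.4 × 10⁻⁴)(-0.58) = -2.7 × 10⁻³ → UNSTABLE
  137–152 m: −αΔT+βΔS = −(2.3 × 10⁻⁴)(-4.8)+(7.4 × 10⁻⁴)(+0.56) = 1.5 × 10⁻³ → stable
The 114–137 m interval has Δρ < 0: lighter water underlies denser water.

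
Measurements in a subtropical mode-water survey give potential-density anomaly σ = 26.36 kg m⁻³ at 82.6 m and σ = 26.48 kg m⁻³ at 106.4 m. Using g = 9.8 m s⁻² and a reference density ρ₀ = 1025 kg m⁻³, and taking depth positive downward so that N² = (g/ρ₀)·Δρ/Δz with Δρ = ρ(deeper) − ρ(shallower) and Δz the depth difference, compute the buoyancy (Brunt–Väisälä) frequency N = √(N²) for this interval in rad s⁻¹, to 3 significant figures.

6.94 × 10⁻³ rad s⁻¹

Δρ = 1026.48 − 1026.36 = 0.12 kg m⁻³ over Δz = 106.4 − 82.6 = 23.8 m.
N² = (9.8/1025) × (0.12/23.8) = 4.8207 × 10⁻⁵ s⁻².
N = √(4.8207 × 10⁻⁵) = 6.9431 × 10⁻³ rad s⁻¹ ≈ 6.94 × 10⁻³ rad s⁻¹.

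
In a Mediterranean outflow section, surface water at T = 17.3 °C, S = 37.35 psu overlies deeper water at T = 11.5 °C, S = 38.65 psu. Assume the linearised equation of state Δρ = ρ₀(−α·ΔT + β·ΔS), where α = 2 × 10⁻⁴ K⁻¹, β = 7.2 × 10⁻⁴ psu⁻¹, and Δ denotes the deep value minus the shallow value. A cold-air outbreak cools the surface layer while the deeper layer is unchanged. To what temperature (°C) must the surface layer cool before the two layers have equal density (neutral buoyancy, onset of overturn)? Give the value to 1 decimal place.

Neutral buoyancy requires Δρ = 0, i.e. −α(T_deep − T_surf′) + β(S_deep − S_surf) = 0.
T_surf′ = T_deep − (β/α)·ΔS = 11.5 − (7.2 × 10⁻⁴/2 × 10⁻⁴)·(+1.30) = 6.820 °C.
Cooling required: 17.3 − (6.820) = 10.480 °C.

6.8 °C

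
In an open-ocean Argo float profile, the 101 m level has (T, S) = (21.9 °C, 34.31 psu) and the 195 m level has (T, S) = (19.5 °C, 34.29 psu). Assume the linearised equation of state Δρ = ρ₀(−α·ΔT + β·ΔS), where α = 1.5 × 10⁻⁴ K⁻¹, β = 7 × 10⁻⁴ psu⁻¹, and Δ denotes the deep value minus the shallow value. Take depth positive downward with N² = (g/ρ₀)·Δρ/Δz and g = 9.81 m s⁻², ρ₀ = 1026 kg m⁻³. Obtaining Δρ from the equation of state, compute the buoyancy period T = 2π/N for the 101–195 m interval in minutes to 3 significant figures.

17.4 min

ΔT = -2.4 K, ΔS = -0.02 psu (deep − shallow).
Δρ/ρ₀ = −αΔT + βΔS = 3.60 × 10⁻⁴ − 1.40 × 10⁻⁵ = 3.46 × 10⁻⁴, so Δρ ≈ 0.3550 kg m⁻³.
N² = (g/ρ₀)·Δρ/Δz = g·(Δρ/ρ₀)/Δz = 9.81 × 3.46 × 10⁻⁴ / 94 = 3.6109 × 10⁻⁵ s⁻².
N = √(3.6109 × 10⁻⁵) = 6.0091 × 10⁻³ rad s⁻¹ → T = 2π/N = 1.0456 × 10³ s = 17.427 min ≈ 17.4 min.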